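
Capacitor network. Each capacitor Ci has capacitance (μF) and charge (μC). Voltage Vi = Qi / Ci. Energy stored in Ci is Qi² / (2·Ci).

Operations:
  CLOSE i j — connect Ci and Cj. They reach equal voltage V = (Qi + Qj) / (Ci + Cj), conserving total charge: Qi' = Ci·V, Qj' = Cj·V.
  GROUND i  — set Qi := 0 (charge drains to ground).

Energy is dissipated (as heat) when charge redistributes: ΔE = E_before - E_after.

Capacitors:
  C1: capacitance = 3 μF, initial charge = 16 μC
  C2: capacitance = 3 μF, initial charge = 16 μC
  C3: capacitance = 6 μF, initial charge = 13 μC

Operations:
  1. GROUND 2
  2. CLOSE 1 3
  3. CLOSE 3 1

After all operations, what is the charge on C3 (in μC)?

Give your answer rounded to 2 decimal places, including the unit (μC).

Initial: C1(3μF, Q=16μC, V=5.33V), C2(3μF, Q=16μC, V=5.33V), C3(6μF, Q=13μC, V=2.17V)
Op 1: GROUND 2: Q2=0; energy lost=42.667
Op 2: CLOSE 1-3: Q_total=29.00, C_total=9.00, V=3.22; Q1=9.67, Q3=19.33; dissipated=10.028
Op 3: CLOSE 3-1: Q_total=29.00, C_total=9.00, V=3.22; Q3=19.33, Q1=9.67; dissipated=0.000
Final charges: Q1=9.67, Q2=0.00, Q3=19.33

Answer: 19.33 μC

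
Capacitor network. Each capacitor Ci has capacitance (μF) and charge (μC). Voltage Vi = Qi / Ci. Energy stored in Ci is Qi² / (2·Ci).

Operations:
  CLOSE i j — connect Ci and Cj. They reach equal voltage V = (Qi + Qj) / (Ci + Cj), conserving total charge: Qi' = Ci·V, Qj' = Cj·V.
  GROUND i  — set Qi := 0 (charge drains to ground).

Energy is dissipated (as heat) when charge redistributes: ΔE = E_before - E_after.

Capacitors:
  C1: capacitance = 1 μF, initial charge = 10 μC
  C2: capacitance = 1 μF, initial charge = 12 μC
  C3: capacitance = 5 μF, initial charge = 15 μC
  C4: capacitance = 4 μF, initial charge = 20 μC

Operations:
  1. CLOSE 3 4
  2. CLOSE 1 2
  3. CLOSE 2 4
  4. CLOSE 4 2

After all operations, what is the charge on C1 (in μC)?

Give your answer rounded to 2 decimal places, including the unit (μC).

Answer: 11.00 μC

Derivation:
Initial: C1(1μF, Q=10μC, V=10.00V), C2(1μF, Q=12μC, V=12.00V), C3(5μF, Q=15μC, V=3.00V), C4(4μF, Q=20μC, V=5.00V)
Op 1: CLOSE 3-4: Q_total=35.00, C_total=9.00, V=3.89; Q3=19.44, Q4=15.56; dissipated=4.444
Op 2: CLOSE 1-2: Q_total=22.00, C_total=2.00, V=11.00; Q1=11.00, Q2=11.00; dissipated=1.000
Op 3: CLOSE 2-4: Q_total=26.56, C_total=5.00, V=5.31; Q2=5.31, Q4=21.24; dissipated=20.227
Op 4: CLOSE 4-2: Q_total=26.56, C_total=5.00, V=5.31; Q4=21.24, Q2=5.31; dissipated=0.000
Final charges: Q1=11.00, Q2=5.31, Q3=19.44, Q4=21.24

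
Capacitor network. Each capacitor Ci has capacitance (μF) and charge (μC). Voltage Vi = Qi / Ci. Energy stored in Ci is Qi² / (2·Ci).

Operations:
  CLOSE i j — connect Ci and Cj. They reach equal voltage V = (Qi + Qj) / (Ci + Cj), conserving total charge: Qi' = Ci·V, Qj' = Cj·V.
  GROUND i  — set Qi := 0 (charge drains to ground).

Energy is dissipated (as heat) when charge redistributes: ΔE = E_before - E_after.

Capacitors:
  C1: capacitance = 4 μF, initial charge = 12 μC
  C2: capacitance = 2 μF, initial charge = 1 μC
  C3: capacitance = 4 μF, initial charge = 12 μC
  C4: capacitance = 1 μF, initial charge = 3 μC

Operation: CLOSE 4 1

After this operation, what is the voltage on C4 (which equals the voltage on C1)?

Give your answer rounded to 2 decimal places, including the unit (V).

Answer: 3.00 V

Derivation:
Initial: C1(4μF, Q=12μC, V=3.00V), C2(2μF, Q=1μC, V=0.50V), C3(4μF, Q=12μC, V=3.00V), C4(1μF, Q=3μC, V=3.00V)
Op 1: CLOSE 4-1: Q_total=15.00, C_total=5.00, V=3.00; Q4=3.00, Q1=12.00; dissipated=0.000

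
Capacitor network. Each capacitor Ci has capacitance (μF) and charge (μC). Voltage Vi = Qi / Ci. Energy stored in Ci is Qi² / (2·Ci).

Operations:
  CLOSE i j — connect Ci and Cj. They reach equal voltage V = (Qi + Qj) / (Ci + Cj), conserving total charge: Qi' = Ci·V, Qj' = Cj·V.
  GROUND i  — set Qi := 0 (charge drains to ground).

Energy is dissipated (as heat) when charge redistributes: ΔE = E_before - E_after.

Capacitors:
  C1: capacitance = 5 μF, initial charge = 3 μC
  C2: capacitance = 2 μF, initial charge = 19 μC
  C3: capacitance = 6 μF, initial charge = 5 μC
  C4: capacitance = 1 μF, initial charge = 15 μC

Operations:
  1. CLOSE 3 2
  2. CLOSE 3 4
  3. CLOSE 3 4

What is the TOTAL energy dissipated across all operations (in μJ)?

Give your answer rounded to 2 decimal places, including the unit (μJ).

Initial: C1(5μF, Q=3μC, V=0.60V), C2(2μF, Q=19μC, V=9.50V), C3(6μF, Q=5μC, V=0.83V), C4(1μF, Q=15μC, V=15.00V)
Op 1: CLOSE 3-2: Q_total=24.00, C_total=8.00, V=3.00; Q3=18.00, Q2=6.00; dissipated=56.333
Op 2: CLOSE 3-4: Q_total=33.00, C_total=7.00, V=4.71; Q3=28.29, Q4=4.71; dissipated=61.714
Op 3: CLOSE 3-4: Q_total=33.00, C_total=7.00, V=4.71; Q3=28.29, Q4=4.71; dissipated=0.000
Total dissipated: 118.048 μJ

Answer: 118.05 μJ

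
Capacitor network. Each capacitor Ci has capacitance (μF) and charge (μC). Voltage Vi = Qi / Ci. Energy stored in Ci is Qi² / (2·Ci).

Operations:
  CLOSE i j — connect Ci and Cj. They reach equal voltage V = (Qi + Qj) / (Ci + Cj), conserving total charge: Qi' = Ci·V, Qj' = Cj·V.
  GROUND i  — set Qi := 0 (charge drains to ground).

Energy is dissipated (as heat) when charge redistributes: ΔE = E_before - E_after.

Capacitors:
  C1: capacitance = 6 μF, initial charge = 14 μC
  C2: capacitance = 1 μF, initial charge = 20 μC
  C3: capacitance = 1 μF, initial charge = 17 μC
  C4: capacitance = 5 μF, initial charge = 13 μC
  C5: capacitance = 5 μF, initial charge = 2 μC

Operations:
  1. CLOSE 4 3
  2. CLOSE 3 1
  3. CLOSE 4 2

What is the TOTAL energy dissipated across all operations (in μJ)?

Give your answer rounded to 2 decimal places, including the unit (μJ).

Answer: 183.20 μJ

Derivation:
Initial: C1(6μF, Q=14μC, V=2.33V), C2(1μF, Q=20μC, V=20.00V), C3(1μF, Q=17μC, V=17.00V), C4(5μF, Q=13μC, V=2.60V), C5(5μF, Q=2μC, V=0.40V)
Op 1: CLOSE 4-3: Q_total=30.00, C_total=6.00, V=5.00; Q4=25.00, Q3=5.00; dissipated=86.400
Op 2: CLOSE 3-1: Q_total=19.00, C_total=7.00, V=2.71; Q3=2.71, Q1=16.29; dissipated=3.048
Op 3: CLOSE 4-2: Q_total=45.00, C_total=6.00, V=7.50; Q4=37.50, Q2=7.50; dissipated=93.750
Total dissipated: 183.198 μJ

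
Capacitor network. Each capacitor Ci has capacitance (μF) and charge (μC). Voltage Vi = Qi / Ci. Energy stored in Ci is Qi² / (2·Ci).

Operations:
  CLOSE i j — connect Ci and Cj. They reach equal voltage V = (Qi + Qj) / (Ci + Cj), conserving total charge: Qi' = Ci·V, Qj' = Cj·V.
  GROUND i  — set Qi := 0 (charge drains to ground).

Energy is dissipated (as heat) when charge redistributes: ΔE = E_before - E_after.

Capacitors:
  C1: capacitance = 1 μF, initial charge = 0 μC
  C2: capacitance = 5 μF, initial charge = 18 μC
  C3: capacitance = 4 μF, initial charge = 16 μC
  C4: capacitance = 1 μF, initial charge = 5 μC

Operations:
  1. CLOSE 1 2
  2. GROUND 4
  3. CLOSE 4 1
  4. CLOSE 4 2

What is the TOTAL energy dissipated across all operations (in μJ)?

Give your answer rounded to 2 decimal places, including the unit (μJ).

Answer: 21.09 μJ

Derivation:
Initial: C1(1μF, Q=0μC, V=0.00V), C2(5μF, Q=18μC, V=3.60V), C3(4μF, Q=16μC, V=4.00V), C4(1μF, Q=5μC, V=5.00V)
Op 1: CLOSE 1-2: Q_total=18.00, C_total=6.00, V=3.00; Q1=3.00, Q2=15.00; dissipated=5.400
Op 2: GROUND 4: Q4=0; energy lost=12.500
Op 3: CLOSE 4-1: Q_total=3.00, C_total=2.00, V=1.50; Q4=1.50, Q1=1.50; dissipated=2.250
Op 4: CLOSE 4-2: Q_total=16.50, C_total=6.00, V=2.75; Q4=2.75, Q2=13.75; dissipated=0.938
Total dissipated: 21.087 μJ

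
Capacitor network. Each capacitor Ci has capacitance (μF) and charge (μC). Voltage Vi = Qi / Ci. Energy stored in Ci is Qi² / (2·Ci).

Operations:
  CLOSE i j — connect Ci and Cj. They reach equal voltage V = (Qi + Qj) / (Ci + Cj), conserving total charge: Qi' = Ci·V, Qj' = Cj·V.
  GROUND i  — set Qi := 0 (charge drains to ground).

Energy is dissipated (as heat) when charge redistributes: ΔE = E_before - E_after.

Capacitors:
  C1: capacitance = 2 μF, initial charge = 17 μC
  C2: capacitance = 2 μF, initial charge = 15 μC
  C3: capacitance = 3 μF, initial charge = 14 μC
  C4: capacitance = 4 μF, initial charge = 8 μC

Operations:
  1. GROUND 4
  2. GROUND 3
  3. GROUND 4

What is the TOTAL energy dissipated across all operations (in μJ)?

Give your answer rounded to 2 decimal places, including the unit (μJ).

Answer: 40.67 μJ

Derivation:
Initial: C1(2μF, Q=17μC, V=8.50V), C2(2μF, Q=15μC, V=7.50V), C3(3μF, Q=14μC, V=4.67V), C4(4μF, Q=8μC, V=2.00V)
Op 1: GROUND 4: Q4=0; energy lost=8.000
Op 2: GROUND 3: Q3=0; energy lost=32.667
Op 3: GROUND 4: Q4=0; energy lost=0.000
Total dissipated: 40.667 μJ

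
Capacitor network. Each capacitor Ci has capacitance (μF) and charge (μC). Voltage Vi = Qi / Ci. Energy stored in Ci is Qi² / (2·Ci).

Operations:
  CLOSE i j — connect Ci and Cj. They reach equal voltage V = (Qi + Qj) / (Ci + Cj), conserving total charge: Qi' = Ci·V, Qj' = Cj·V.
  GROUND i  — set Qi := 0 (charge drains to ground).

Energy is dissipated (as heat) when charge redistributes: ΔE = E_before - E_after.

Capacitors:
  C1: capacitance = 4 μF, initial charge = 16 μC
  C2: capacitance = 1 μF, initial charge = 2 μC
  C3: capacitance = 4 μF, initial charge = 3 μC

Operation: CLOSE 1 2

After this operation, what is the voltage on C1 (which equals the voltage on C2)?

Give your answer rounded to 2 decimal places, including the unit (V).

Initial: C1(4μF, Q=16μC, V=4.00V), C2(1μF, Q=2μC, V=2.00V), C3(4μF, Q=3μC, V=0.75V)
Op 1: CLOSE 1-2: Q_total=18.00, C_total=5.00, V=3.60; Q1=14.40, Q2=3.60; dissipated=1.600

Answer: 3.60 V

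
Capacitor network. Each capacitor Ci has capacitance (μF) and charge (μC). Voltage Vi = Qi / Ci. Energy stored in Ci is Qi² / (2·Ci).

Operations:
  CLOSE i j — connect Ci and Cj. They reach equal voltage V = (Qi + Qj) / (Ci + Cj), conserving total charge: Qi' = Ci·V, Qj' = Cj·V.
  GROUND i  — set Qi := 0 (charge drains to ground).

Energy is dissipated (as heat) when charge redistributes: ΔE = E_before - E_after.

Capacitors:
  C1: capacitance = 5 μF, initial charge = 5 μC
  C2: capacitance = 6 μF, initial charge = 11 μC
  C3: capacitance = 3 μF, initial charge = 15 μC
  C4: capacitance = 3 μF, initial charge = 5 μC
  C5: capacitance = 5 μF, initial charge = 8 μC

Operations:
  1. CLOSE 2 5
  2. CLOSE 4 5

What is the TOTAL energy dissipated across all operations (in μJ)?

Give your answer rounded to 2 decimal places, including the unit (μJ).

Initial: C1(5μF, Q=5μC, V=1.00V), C2(6μF, Q=11μC, V=1.83V), C3(3μF, Q=15μC, V=5.00V), C4(3μF, Q=5μC, V=1.67V), C5(5μF, Q=8μC, V=1.60V)
Op 1: CLOSE 2-5: Q_total=19.00, C_total=11.00, V=1.73; Q2=10.36, Q5=8.64; dissipated=0.074
Op 2: CLOSE 4-5: Q_total=13.64, C_total=8.00, V=1.70; Q4=5.11, Q5=8.52; dissipated=0.003
Total dissipated: 0.078 μJ

Answer: 0.08 μJ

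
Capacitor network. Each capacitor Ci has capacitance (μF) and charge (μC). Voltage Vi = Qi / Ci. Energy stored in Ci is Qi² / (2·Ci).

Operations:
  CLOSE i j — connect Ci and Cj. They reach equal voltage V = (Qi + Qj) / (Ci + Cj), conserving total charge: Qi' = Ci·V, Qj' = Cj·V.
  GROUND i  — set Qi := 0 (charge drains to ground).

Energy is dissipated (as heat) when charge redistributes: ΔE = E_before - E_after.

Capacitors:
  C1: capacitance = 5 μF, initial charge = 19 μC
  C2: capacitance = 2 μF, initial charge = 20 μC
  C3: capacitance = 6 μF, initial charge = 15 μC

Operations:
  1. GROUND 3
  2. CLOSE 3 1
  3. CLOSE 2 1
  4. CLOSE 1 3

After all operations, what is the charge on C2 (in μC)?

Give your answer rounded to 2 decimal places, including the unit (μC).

Initial: C1(5μF, Q=19μC, V=3.80V), C2(2μF, Q=20μC, V=10.00V), C3(6μF, Q=15μC, V=2.50V)
Op 1: GROUND 3: Q3=0; energy lost=18.750
Op 2: CLOSE 3-1: Q_total=19.00, C_total=11.00, V=1.73; Q3=10.36, Q1=8.64; dissipated=19.691
Op 3: CLOSE 2-1: Q_total=28.64, C_total=7.00, V=4.09; Q2=8.18, Q1=20.45; dissipated=48.884
Op 4: CLOSE 1-3: Q_total=30.82, C_total=11.00, V=2.80; Q1=14.01, Q3=16.81; dissipated=7.618
Final charges: Q1=14.01, Q2=8.18, Q3=16.81

Answer: 8.18 μC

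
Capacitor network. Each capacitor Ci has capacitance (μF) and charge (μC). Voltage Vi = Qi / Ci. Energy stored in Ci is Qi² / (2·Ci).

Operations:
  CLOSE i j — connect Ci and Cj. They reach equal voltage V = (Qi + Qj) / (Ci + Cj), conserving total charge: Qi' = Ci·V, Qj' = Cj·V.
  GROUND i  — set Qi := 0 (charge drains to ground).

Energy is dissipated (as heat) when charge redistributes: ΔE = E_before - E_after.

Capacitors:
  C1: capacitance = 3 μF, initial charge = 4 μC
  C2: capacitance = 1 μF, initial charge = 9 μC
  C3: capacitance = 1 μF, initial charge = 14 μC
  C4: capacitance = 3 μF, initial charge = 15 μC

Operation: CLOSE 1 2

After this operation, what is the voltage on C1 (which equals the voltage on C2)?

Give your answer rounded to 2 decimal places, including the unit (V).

Initial: C1(3μF, Q=4μC, V=1.33V), C2(1μF, Q=9μC, V=9.00V), C3(1μF, Q=14μC, V=14.00V), C4(3μF, Q=15μC, V=5.00V)
Op 1: CLOSE 1-2: Q_total=13.00, C_total=4.00, V=3.25; Q1=9.75, Q2=3.25; dissipated=22.042

Answer: 3.25 V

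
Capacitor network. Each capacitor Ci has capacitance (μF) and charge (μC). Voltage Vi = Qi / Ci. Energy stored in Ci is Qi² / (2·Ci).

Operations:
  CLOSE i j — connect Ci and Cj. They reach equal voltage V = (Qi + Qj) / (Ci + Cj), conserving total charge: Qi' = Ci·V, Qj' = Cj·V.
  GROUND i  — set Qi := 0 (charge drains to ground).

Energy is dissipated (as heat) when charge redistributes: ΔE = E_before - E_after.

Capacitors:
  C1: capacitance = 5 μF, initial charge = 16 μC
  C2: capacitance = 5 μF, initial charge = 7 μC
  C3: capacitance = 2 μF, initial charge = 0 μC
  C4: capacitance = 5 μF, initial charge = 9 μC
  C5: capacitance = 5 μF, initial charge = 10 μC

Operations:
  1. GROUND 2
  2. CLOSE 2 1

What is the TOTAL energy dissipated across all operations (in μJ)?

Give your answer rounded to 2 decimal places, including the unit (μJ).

Answer: 17.70 μJ

Derivation:
Initial: C1(5μF, Q=16μC, V=3.20V), C2(5μF, Q=7μC, V=1.40V), C3(2μF, Q=0μC, V=0.00V), C4(5μF, Q=9μC, V=1.80V), C5(5μF, Q=10μC, V=2.00V)
Op 1: GROUND 2: Q2=0; energy lost=4.900
Op 2: CLOSE 2-1: Q_total=16.00, C_total=10.00, V=1.60; Q2=8.00, Q1=8.00; dissipated=12.800
Total dissipated: 17.700 μJ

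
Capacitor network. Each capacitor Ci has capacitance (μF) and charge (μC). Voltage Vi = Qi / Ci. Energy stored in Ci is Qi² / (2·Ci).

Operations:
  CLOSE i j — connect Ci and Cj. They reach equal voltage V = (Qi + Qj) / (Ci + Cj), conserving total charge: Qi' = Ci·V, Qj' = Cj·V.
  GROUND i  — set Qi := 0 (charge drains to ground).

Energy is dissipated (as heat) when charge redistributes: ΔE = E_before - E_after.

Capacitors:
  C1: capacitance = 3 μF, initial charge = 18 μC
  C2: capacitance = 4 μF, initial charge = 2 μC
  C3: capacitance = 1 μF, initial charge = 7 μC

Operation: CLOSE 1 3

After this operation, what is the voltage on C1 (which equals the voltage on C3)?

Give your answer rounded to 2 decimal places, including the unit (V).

Answer: 6.25 V

Derivation:
Initial: C1(3μF, Q=18μC, V=6.00V), C2(4μF, Q=2μC, V=0.50V), C3(1μF, Q=7μC, V=7.00V)
Op 1: CLOSE 1-3: Q_total=25.00, C_total=4.00, V=6.25; Q1=18.75, Q3=6.25; dissipated=0.375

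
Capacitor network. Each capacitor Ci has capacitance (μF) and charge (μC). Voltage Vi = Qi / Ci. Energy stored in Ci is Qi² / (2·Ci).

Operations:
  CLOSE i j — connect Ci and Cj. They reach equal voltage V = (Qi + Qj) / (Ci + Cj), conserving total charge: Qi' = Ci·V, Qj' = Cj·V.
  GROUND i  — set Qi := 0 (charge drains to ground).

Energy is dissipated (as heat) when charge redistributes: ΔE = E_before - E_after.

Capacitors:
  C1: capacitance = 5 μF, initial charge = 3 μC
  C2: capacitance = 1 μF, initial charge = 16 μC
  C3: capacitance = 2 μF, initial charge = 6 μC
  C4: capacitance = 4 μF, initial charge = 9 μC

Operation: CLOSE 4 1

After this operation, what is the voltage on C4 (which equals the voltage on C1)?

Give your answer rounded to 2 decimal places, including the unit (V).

Initial: C1(5μF, Q=3μC, V=0.60V), C2(1μF, Q=16μC, V=16.00V), C3(2μF, Q=6μC, V=3.00V), C4(4μF, Q=9μC, V=2.25V)
Op 1: CLOSE 4-1: Q_total=12.00, C_total=9.00, V=1.33; Q4=5.33, Q1=6.67; dissipated=3.025

Answer: 1.33 V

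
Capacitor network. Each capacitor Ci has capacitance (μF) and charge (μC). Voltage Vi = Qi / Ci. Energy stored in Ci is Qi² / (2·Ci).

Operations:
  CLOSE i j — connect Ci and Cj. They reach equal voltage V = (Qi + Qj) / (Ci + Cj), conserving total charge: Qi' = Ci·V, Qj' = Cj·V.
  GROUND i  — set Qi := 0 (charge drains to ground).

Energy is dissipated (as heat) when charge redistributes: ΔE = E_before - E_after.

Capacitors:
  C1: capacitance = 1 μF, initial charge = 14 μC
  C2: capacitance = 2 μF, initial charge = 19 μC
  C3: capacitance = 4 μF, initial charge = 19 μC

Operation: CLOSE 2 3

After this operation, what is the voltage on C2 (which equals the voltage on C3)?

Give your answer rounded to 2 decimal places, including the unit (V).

Initial: C1(1μF, Q=14μC, V=14.00V), C2(2μF, Q=19μC, V=9.50V), C3(4μF, Q=19μC, V=4.75V)
Op 1: CLOSE 2-3: Q_total=38.00, C_total=6.00, V=6.33; Q2=12.67, Q3=25.33; dissipated=15.042

Answer: 6.33 V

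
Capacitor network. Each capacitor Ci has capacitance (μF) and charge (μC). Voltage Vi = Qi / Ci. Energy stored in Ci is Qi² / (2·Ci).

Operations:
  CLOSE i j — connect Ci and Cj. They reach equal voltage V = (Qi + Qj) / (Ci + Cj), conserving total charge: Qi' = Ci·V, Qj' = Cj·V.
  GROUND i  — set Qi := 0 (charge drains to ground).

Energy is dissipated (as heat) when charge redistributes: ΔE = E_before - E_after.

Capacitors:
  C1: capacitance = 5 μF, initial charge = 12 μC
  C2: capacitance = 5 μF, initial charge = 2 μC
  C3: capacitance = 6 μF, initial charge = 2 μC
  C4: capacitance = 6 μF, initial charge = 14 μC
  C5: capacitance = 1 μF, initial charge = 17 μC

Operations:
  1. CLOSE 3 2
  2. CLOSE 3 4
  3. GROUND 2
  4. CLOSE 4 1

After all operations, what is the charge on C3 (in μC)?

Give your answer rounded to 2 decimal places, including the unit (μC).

Initial: C1(5μF, Q=12μC, V=2.40V), C2(5μF, Q=2μC, V=0.40V), C3(6μF, Q=2μC, V=0.33V), C4(6μF, Q=14μC, V=2.33V), C5(1μF, Q=17μC, V=17.00V)
Op 1: CLOSE 3-2: Q_total=4.00, C_total=11.00, V=0.36; Q3=2.18, Q2=1.82; dissipated=0.006
Op 2: CLOSE 3-4: Q_total=16.18, C_total=12.00, V=1.35; Q3=8.09, Q4=8.09; dissipated=5.820
Op 3: GROUND 2: Q2=0; energy lost=0.331
Op 4: CLOSE 4-1: Q_total=20.09, C_total=11.00, V=1.83; Q4=10.96, Q1=9.13; dissipated=1.508
Final charges: Q1=9.13, Q2=0.00, Q3=8.09, Q4=10.96, Q5=17.00

Answer: 8.09 μC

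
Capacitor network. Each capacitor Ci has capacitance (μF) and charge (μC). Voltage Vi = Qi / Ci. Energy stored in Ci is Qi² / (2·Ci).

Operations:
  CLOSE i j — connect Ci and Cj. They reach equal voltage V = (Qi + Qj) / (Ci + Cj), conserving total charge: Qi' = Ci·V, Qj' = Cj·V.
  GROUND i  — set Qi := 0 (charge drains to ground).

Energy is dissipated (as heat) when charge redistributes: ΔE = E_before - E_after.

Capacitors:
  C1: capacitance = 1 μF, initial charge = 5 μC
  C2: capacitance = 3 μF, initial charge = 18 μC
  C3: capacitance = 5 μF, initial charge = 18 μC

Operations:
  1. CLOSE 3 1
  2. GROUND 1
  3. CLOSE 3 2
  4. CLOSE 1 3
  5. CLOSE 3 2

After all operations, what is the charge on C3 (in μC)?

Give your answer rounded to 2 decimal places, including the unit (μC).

Initial: C1(1μF, Q=5μC, V=5.00V), C2(3μF, Q=18μC, V=6.00V), C3(5μF, Q=18μC, V=3.60V)
Op 1: CLOSE 3-1: Q_total=23.00, C_total=6.00, V=3.83; Q3=19.17, Q1=3.83; dissipated=0.817
Op 2: GROUND 1: Q1=0; energy lost=7.347
Op 3: CLOSE 3-2: Q_total=37.17, C_total=8.00, V=4.65; Q3=23.23, Q2=13.94; dissipated=4.401
Op 4: CLOSE 1-3: Q_total=23.23, C_total=6.00, V=3.87; Q1=3.87, Q3=19.36; dissipated=8.993
Op 5: CLOSE 3-2: Q_total=33.30, C_total=8.00, V=4.16; Q3=20.81, Q2=12.49; dissipated=0.562
Final charges: Q1=3.87, Q2=12.49, Q3=20.81

Answer: 20.81 μC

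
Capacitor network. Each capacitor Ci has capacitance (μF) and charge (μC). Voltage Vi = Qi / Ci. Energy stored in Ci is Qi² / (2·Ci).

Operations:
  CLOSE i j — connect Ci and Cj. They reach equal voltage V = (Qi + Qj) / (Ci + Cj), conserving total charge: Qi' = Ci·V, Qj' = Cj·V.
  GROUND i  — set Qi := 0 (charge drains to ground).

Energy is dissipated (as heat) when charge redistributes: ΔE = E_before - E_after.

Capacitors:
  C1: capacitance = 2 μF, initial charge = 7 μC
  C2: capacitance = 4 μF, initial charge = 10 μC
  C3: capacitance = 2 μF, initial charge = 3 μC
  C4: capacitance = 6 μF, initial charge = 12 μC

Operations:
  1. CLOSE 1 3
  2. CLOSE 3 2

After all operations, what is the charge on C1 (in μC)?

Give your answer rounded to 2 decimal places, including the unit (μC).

Answer: 5.00 μC

Derivation:
Initial: C1(2μF, Q=7μC, V=3.50V), C2(4μF, Q=10μC, V=2.50V), C3(2μF, Q=3μC, V=1.50V), C4(6μF, Q=12μC, V=2.00V)
Op 1: CLOSE 1-3: Q_total=10.00, C_total=4.00, V=2.50; Q1=5.00, Q3=5.00; dissipated=2.000
Op 2: CLOSE 3-2: Q_total=15.00, C_total=6.00, V=2.50; Q3=5.00, Q2=10.00; dissipated=0.000
Final charges: Q1=5.00, Q2=10.00, Q3=5.00, Q4=12.00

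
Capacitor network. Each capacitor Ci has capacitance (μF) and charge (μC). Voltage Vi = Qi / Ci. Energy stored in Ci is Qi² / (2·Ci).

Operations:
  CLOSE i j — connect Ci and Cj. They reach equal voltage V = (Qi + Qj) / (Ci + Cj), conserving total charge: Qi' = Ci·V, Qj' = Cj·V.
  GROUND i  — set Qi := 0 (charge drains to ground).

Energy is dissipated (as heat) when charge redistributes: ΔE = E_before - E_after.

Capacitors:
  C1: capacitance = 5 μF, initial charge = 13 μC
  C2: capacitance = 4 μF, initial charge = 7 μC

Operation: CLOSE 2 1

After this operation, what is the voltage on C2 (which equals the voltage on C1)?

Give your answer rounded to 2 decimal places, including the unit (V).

Answer: 2.22 V

Derivation:
Initial: C1(5μF, Q=13μC, V=2.60V), C2(4μF, Q=7μC, V=1.75V)
Op 1: CLOSE 2-1: Q_total=20.00, C_total=9.00, V=2.22; Q2=8.89, Q1=11.11; dissipated=0.803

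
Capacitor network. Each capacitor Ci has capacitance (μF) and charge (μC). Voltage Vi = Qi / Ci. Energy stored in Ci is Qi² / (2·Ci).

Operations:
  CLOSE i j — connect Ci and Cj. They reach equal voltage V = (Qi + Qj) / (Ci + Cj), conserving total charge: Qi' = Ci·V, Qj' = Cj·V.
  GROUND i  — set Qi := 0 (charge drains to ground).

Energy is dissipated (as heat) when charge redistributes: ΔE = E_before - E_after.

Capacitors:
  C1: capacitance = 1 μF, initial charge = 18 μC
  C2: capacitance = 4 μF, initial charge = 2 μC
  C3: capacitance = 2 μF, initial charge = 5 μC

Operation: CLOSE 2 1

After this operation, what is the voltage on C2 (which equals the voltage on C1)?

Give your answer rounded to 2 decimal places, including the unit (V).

Answer: 4.00 V

Derivation:
Initial: C1(1μF, Q=18μC, V=18.00V), C2(4μF, Q=2μC, V=0.50V), C3(2μF, Q=5μC, V=2.50V)
Op 1: CLOSE 2-1: Q_total=20.00, C_total=5.00, V=4.00; Q2=16.00, Q1=4.00; dissipated=122.500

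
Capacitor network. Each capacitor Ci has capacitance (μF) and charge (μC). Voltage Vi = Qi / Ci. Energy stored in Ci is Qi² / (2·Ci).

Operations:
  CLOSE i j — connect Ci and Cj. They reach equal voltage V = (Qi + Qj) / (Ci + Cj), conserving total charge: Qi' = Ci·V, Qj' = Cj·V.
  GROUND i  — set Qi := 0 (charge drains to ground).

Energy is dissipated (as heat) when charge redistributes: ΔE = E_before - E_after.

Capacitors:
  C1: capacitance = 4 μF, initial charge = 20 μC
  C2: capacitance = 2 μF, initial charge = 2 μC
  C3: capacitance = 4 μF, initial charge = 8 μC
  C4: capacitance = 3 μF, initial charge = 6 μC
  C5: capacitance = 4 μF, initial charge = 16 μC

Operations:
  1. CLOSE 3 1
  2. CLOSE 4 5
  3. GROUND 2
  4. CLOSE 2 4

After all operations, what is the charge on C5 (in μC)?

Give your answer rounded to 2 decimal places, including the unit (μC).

Answer: 12.57 μC

Derivation:
Initial: C1(4μF, Q=20μC, V=5.00V), C2(2μF, Q=2μC, V=1.00V), C3(4μF, Q=8μC, V=2.00V), C4(3μF, Q=6μC, V=2.00V), C5(4μF, Q=16μC, V=4.00V)
Op 1: CLOSE 3-1: Q_total=28.00, C_total=8.00, V=3.50; Q3=14.00, Q1=14.00; dissipated=9.000
Op 2: CLOSE 4-5: Q_total=22.00, C_total=7.00, V=3.14; Q4=9.43, Q5=12.57; dissipated=3.429
Op 3: GROUND 2: Q2=0; energy lost=1.000
Op 4: CLOSE 2-4: Q_total=9.43, C_total=5.00, V=1.89; Q2=3.77, Q4=5.66; dissipated=5.927
Final charges: Q1=14.00, Q2=3.77, Q3=14.00, Q4=5.66, Q5=12.57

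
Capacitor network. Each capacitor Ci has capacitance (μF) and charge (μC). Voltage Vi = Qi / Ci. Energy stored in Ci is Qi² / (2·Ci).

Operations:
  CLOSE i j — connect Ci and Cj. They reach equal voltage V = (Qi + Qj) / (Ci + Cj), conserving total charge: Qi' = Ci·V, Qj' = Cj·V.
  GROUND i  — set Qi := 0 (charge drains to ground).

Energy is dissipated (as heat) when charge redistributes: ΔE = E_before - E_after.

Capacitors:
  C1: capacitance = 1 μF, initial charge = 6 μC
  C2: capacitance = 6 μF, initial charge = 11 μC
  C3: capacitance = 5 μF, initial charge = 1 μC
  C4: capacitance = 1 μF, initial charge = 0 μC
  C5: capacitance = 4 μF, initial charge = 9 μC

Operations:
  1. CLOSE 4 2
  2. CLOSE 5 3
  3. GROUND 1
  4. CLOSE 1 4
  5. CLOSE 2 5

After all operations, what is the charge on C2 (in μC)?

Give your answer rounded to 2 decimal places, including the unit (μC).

Answer: 8.32 μC

Derivation:
Initial: C1(1μF, Q=6μC, V=6.00V), C2(6μF, Q=11μC, V=1.83V), C3(5μF, Q=1μC, V=0.20V), C4(1μF, Q=0μC, V=0.00V), C5(4μF, Q=9μC, V=2.25V)
Op 1: CLOSE 4-2: Q_total=11.00, C_total=7.00, V=1.57; Q4=1.57, Q2=9.43; dissipated=1.440
Op 2: CLOSE 5-3: Q_total=10.00, C_total=9.00, V=1.11; Q5=4.44, Q3=5.56; dissipated=4.669
Op 3: GROUND 1: Q1=0; energy lost=18.000
Op 4: CLOSE 1-4: Q_total=1.57, C_total=2.00, V=0.79; Q1=0.79, Q4=0.79; dissipated=0.617
Op 5: CLOSE 2-5: Q_total=13.87, C_total=10.00, V=1.39; Q2=8.32, Q5=5.55; dissipated=0.254
Final charges: Q1=0.79, Q2=8.32, Q3=5.56, Q4=0.79, Q5=5.55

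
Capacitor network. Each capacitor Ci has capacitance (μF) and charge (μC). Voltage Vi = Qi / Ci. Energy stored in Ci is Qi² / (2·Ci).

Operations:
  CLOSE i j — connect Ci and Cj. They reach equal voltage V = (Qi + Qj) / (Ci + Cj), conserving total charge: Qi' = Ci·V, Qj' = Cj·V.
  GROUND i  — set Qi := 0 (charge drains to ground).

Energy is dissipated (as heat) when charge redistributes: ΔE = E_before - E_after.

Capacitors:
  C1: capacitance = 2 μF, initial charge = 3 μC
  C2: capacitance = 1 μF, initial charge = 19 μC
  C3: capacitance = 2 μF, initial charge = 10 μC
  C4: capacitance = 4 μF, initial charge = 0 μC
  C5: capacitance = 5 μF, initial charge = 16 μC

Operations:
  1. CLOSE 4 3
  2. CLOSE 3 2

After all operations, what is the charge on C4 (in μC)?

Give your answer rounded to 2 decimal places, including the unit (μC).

Initial: C1(2μF, Q=3μC, V=1.50V), C2(1μF, Q=19μC, V=19.00V), C3(2μF, Q=10μC, V=5.00V), C4(4μF, Q=0μC, V=0.00V), C5(5μF, Q=16μC, V=3.20V)
Op 1: CLOSE 4-3: Q_total=10.00, C_total=6.00, V=1.67; Q4=6.67, Q3=3.33; dissipated=16.667
Op 2: CLOSE 3-2: Q_total=22.33, C_total=3.00, V=7.44; Q3=14.89, Q2=7.44; dissipated=100.148
Final charges: Q1=3.00, Q2=7.44, Q3=14.89, Q4=6.67, Q5=16.00

Answer: 6.67 μC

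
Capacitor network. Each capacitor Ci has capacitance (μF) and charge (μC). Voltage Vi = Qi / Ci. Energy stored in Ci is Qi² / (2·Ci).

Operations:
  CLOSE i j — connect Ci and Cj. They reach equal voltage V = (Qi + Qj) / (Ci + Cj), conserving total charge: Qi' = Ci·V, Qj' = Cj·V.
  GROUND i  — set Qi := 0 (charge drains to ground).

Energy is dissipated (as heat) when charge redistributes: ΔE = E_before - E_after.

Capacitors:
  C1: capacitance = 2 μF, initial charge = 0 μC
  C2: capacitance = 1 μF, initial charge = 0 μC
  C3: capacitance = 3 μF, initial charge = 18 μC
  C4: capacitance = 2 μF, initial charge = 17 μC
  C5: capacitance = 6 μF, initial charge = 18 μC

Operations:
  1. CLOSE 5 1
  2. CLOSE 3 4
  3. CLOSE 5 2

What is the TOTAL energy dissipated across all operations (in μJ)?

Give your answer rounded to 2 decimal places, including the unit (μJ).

Initial: C1(2μF, Q=0μC, V=0.00V), C2(1μF, Q=0μC, V=0.00V), C3(3μF, Q=18μC, V=6.00V), C4(2μF, Q=17μC, V=8.50V), C5(6μF, Q=18μC, V=3.00V)
Op 1: CLOSE 5-1: Q_total=18.00, C_total=8.00, V=2.25; Q5=13.50, Q1=4.50; dissipated=6.750
Op 2: CLOSE 3-4: Q_total=35.00, C_total=5.00, V=7.00; Q3=21.00, Q4=14.00; dissipated=3.750
Op 3: CLOSE 5-2: Q_total=13.50, C_total=7.00, V=1.93; Q5=11.57, Q2=1.93; dissipated=2.170
Total dissipated: 12.670 μJ

Answer: 12.67 μJ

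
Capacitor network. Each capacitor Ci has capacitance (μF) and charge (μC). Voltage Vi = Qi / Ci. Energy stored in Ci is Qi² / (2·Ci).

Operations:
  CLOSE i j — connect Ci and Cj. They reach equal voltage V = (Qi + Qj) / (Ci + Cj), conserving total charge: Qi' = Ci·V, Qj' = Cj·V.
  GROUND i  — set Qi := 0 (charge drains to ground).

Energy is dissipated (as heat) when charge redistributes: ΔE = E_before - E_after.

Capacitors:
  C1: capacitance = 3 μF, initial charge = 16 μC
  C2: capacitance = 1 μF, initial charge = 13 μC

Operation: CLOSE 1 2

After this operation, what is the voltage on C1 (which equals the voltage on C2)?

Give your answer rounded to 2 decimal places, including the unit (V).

Answer: 7.25 V

Derivation:
Initial: C1(3μF, Q=16μC, V=5.33V), C2(1μF, Q=13μC, V=13.00V)
Op 1: CLOSE 1-2: Q_total=29.00, C_total=4.00, V=7.25; Q1=21.75, Q2=7.25; dissipated=22.042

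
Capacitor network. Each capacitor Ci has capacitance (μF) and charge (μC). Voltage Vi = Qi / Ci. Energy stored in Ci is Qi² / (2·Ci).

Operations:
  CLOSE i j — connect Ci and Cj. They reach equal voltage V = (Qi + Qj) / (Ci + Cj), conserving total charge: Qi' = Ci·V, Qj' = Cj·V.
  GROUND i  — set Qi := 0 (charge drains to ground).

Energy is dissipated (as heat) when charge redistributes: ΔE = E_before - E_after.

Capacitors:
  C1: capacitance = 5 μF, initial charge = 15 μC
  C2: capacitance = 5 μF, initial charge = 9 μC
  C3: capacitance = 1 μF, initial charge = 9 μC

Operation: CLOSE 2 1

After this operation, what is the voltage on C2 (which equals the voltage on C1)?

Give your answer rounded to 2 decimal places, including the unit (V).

Initial: C1(5μF, Q=15μC, V=3.00V), C2(5μF, Q=9μC, V=1.80V), C3(1μF, Q=9μC, V=9.00V)
Op 1: CLOSE 2-1: Q_total=24.00, C_total=10.00, V=2.40; Q2=12.00, Q1=12.00; dissipated=1.800

Answer: 2.40 V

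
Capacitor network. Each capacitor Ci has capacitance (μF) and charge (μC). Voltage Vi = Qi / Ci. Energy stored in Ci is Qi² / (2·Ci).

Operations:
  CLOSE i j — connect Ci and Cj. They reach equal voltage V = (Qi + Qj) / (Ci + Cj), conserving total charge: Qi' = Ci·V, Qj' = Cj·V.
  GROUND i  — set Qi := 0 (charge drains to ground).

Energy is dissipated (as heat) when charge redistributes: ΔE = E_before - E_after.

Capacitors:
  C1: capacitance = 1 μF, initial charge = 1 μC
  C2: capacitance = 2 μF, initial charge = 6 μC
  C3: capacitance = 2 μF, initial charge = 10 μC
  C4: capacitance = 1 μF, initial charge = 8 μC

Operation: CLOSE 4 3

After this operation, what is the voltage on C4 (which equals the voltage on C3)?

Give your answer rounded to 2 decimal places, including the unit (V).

Initial: C1(1μF, Q=1μC, V=1.00V), C2(2μF, Q=6μC, V=3.00V), C3(2μF, Q=10μC, V=5.00V), C4(1μF, Q=8μC, V=8.00V)
Op 1: CLOSE 4-3: Q_total=18.00, C_total=3.00, V=6.00; Q4=6.00, Q3=12.00; dissipated=3.000

Answer: 6.00 V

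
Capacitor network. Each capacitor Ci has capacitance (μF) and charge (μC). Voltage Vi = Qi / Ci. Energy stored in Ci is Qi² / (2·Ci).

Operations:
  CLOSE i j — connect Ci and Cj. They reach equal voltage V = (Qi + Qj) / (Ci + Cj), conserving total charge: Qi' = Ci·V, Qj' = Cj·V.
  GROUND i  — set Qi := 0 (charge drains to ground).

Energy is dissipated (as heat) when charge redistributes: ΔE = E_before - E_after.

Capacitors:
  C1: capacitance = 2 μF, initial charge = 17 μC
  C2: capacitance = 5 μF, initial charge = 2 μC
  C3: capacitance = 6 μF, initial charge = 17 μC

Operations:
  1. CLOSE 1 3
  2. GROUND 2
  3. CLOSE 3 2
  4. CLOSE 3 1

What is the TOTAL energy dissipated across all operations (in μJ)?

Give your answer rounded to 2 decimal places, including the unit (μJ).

Answer: 51.91 μJ

Derivation:
Initial: C1(2μF, Q=17μC, V=8.50V), C2(5μF, Q=2μC, V=0.40V), C3(6μF, Q=17μC, V=2.83V)
Op 1: CLOSE 1-3: Q_total=34.00, C_total=8.00, V=4.25; Q1=8.50, Q3=25.50; dissipated=24.083
Op 2: GROUND 2: Q2=0; energy lost=0.400
Op 3: CLOSE 3-2: Q_total=25.50, C_total=11.00, V=2.32; Q3=13.91, Q2=11.59; dissipated=24.631
Op 4: CLOSE 3-1: Q_total=22.41, C_total=8.00, V=2.80; Q3=16.81, Q1=5.60; dissipated=2.799
Total dissipated: 51.913 μJ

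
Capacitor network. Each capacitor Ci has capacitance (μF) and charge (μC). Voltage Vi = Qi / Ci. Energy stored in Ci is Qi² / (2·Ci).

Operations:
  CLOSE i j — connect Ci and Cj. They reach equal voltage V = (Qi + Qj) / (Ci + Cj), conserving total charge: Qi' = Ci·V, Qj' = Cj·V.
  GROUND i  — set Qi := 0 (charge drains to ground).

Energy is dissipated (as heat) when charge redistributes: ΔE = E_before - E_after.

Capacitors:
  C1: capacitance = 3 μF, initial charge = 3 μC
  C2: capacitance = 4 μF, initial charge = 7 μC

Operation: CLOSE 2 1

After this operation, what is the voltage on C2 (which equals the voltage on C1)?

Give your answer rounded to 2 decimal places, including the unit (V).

Answer: 1.43 V

Derivation:
Initial: C1(3μF, Q=3μC, V=1.00V), C2(4μF, Q=7μC, V=1.75V)
Op 1: CLOSE 2-1: Q_total=10.00, C_total=7.00, V=1.43; Q2=5.71, Q1=4.29; dissipated=0.482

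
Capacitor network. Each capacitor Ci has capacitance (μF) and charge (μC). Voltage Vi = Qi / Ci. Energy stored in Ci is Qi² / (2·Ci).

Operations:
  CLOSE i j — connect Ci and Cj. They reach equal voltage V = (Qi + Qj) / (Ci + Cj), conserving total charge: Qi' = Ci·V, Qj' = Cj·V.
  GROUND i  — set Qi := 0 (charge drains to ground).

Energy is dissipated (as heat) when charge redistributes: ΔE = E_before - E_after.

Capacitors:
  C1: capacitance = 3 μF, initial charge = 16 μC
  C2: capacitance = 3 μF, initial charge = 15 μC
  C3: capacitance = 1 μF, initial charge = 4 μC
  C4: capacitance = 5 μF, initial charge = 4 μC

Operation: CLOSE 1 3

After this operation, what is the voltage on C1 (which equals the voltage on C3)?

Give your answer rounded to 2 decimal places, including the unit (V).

Initial: C1(3μF, Q=16μC, V=5.33V), C2(3μF, Q=15μC, V=5.00V), C3(1μF, Q=4μC, V=4.00V), C4(5μF, Q=4μC, V=0.80V)
Op 1: CLOSE 1-3: Q_total=20.00, C_total=4.00, V=5.00; Q1=15.00, Q3=5.00; dissipated=0.667

Answer: 5.00 V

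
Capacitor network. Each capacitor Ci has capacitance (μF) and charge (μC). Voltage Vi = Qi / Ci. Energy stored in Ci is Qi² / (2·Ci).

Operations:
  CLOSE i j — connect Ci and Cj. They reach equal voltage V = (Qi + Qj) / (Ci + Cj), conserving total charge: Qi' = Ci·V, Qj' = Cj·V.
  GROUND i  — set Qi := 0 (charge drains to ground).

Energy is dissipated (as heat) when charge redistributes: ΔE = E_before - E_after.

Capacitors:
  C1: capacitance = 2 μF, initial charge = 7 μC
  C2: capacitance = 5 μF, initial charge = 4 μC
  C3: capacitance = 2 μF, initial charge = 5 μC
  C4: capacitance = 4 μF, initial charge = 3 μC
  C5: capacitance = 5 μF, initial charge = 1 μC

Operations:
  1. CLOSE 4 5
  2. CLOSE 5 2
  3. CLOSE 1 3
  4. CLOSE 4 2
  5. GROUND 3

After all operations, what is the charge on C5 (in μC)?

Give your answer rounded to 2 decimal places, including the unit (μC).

Initial: C1(2μF, Q=7μC, V=3.50V), C2(5μF, Q=4μC, V=0.80V), C3(2μF, Q=5μC, V=2.50V), C4(4μF, Q=3μC, V=0.75V), C5(5μF, Q=1μC, V=0.20V)
Op 1: CLOSE 4-5: Q_total=4.00, C_total=9.00, V=0.44; Q4=1.78, Q5=2.22; dissipated=0.336
Op 2: CLOSE 5-2: Q_total=6.22, C_total=10.00, V=0.62; Q5=3.11, Q2=3.11; dissipated=0.158
Op 3: CLOSE 1-3: Q_total=12.00, C_total=4.00, V=3.00; Q1=6.00, Q3=6.00; dissipated=0.500
Op 4: CLOSE 4-2: Q_total=4.89, C_total=9.00, V=0.54; Q4=2.17, Q2=2.72; dissipated=0.035
Op 5: GROUND 3: Q3=0; energy lost=9.000
Final charges: Q1=6.00, Q2=2.72, Q3=0.00, Q4=2.17, Q5=3.11

Answer: 3.11 μC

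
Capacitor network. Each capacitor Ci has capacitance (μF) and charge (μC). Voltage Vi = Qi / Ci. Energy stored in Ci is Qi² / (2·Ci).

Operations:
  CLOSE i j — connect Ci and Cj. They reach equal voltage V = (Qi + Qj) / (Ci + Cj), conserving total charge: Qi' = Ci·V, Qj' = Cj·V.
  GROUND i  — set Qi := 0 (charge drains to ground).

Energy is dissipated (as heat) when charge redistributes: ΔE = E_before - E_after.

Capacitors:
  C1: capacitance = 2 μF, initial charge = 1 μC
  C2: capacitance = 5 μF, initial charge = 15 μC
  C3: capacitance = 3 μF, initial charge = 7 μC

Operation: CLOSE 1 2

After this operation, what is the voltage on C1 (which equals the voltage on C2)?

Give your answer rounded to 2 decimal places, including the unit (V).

Initial: C1(2μF, Q=1μC, V=0.50V), C2(5μF, Q=15μC, V=3.00V), C3(3μF, Q=7μC, V=2.33V)
Op 1: CLOSE 1-2: Q_total=16.00, C_total=7.00, V=2.29; Q1=4.57, Q2=11.43; dissipated=4.464

Answer: 2.29 V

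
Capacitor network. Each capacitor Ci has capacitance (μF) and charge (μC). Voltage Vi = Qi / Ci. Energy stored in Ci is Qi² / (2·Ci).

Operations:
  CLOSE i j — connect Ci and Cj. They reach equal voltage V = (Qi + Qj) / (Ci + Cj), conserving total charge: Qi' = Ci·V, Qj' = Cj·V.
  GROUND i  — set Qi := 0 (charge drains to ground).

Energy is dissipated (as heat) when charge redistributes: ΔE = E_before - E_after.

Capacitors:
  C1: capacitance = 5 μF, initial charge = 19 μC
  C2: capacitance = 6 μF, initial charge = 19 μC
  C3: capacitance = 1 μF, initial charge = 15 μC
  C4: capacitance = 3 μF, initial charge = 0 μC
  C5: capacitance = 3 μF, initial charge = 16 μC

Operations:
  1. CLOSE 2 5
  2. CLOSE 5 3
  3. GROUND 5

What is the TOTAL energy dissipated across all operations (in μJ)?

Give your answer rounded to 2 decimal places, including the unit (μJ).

Initial: C1(5μF, Q=19μC, V=3.80V), C2(6μF, Q=19μC, V=3.17V), C3(1μF, Q=15μC, V=15.00V), C4(3μF, Q=0μC, V=0.00V), C5(3μF, Q=16μC, V=5.33V)
Op 1: CLOSE 2-5: Q_total=35.00, C_total=9.00, V=3.89; Q2=23.33, Q5=11.67; dissipated=4.694
Op 2: CLOSE 5-3: Q_total=26.67, C_total=4.00, V=6.67; Q5=20.00, Q3=6.67; dissipated=46.296
Op 3: GROUND 5: Q5=0; energy lost=66.667
Total dissipated: 117.657 μJ

Answer: 117.66 μJ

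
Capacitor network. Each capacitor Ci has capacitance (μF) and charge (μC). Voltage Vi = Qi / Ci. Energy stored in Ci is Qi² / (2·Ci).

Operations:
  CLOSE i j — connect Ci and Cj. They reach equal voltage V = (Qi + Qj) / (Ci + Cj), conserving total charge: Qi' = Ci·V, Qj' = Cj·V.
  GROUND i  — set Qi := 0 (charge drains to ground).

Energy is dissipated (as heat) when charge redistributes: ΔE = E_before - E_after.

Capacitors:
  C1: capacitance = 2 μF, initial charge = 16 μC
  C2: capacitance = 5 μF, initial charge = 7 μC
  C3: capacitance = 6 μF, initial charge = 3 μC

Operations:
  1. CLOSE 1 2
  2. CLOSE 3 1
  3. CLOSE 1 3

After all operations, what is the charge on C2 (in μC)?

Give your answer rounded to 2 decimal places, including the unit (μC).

Answer: 16.43 μC

Derivation:
Initial: C1(2μF, Q=16μC, V=8.00V), C2(5μF, Q=7μC, V=1.40V), C3(6μF, Q=3μC, V=0.50V)
Op 1: CLOSE 1-2: Q_total=23.00, C_total=7.00, V=3.29; Q1=6.57, Q2=16.43; dissipated=31.114
Op 2: CLOSE 3-1: Q_total=9.57, C_total=8.00, V=1.20; Q3=7.18, Q1=2.39; dissipated=5.820
Op 3: CLOSE 1-3: Q_total=9.57, C_total=8.00, V=1.20; Q1=2.39, Q3=7.18; dissipated=0.000
Final charges: Q1=2.39, Q2=16.43, Q3=7.18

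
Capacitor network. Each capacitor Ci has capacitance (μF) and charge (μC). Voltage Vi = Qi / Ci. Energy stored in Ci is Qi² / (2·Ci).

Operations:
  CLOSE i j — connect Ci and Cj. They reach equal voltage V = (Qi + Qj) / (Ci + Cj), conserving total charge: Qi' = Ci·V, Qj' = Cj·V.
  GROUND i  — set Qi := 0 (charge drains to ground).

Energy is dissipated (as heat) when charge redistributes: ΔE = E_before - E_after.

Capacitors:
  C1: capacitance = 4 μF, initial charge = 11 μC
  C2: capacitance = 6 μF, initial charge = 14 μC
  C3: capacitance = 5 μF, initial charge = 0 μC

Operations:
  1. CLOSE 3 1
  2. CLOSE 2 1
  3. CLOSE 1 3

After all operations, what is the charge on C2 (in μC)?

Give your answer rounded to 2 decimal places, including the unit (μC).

Answer: 11.33 μC

Derivation:
Initial: C1(4μF, Q=11μC, V=2.75V), C2(6μF, Q=14μC, V=2.33V), C3(5μF, Q=0μC, V=0.00V)
Op 1: CLOSE 3-1: Q_total=11.00, C_total=9.00, V=1.22; Q3=6.11, Q1=4.89; dissipated=8.403
Op 2: CLOSE 2-1: Q_total=18.89, C_total=10.00, V=1.89; Q2=11.33, Q1=7.56; dissipated=1.481
Op 3: CLOSE 1-3: Q_total=13.67, C_total=9.00, V=1.52; Q1=6.07, Q3=7.59; dissipated=0.494
Final charges: Q1=6.07, Q2=11.33, Q3=7.59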